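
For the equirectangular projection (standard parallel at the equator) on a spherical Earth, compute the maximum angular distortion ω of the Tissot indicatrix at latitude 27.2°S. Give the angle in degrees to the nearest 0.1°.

6.7°

For the equirectangular projection with φ₀ = 0 (plate carrée), h = 1 along meridians and k = sec φ along parallels.
At 27.2°: h = 1.000, k = 1.124; principal scales a = 1.124, b = 1.000.
sin(ω/2) = (a − b)/(a + b) = 0.1243/2.124 = 0.05853, so ω = 2 arcsin(0.05853) ≈ 6.7°.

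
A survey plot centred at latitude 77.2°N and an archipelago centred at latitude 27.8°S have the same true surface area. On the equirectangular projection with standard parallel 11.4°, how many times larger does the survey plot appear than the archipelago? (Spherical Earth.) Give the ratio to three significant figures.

The equidistant cylindrical projection with φ₀ = 11.4° has h = 1 (meridians true) and k = cos φ₀ / cos φ along parallels.
Areal scale at 77.2°: h·k = 1.000 × 4.425 = 4.425.
Areal scale at 27.8°: h·k = 1.000 × 1.108 = 1.108.
Ratio = 4.425/1.108 ≈ 3.99.

3.99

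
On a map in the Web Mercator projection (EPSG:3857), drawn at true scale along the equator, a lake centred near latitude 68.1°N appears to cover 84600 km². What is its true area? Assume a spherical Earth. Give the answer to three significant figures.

Mercator is conformal, so the point scale is isotropic: h = k = sec φ = 1/cos φ.
Areal scale = k² = sec²φ = 1/cos²(68.1°) = 1/0.3730² = 7.188.
True area = apparent / (areal scale) = 84600 / 7.188 ≈ 11800 km².

11800 km²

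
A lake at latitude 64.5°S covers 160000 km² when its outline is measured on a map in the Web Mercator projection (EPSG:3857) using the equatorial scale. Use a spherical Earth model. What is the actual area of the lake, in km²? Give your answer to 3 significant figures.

29700 km²

Mercator is conformal, so the point scale is isotropic: h = k = sec φ = 1/cos φ.
Areal scale = k² = sec²φ = 1/cos²(64.5°) = 1/0.4305² = 5.395.
True area = apparent / (areal scale) = 160000 / 5.395 ≈ 29700 km².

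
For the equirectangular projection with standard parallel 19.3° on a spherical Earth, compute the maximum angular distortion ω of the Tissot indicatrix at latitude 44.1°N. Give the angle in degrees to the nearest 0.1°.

In the equirectangular projection with standard parallel φ₀ = 19.3° (x = Rλ cos φ₀, y = Rφ), meridians are true-scale (h = 1) and the parallel scale is k = cos φ₀ / cos φ.
At 44.1°: h = 1.000, k = 1.314; principal scales a = 1.314, b = 1.000.
sin(ω/2) = (a − b)/(a + b) = 0.3143/2.314 = 0.1358, so ω = 2 arcsin(0.1358) ≈ 15.6°.

15.6°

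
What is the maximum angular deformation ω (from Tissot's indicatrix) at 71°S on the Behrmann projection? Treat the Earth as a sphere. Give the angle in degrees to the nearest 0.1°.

Behrmann is a cylindrical equal-area projection with standard parallels at ±30°. A cylindrical equal-area projection with standard parallel φ₀ has meridian scale h = cos φ / cos φ₀ and parallel scale k = cos φ₀ / cos φ (so areas are preserved, h·k = 1).
At 71°: h = 0.3759, k = 2.660; principal scales a = 2.660, b = 0.3759.
sin(ω/2) = (a − b)/(a + b) = 2.284/3.036 = 0.7523, so ω = 2 arcsin(0.7523) ≈ 97.6°.

97.6°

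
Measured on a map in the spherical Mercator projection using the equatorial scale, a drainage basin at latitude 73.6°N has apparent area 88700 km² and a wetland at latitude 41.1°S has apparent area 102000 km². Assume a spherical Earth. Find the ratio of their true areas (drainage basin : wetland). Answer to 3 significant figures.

Since Mercator area scale is 1/cos²φ, the true area equals the apparent area multiplied by cos²φ.
True area of drainage basin: 88700 × cos²(73.6°) = 88700 × 0.07972 = 7071 km².
True area of wetland: 102000 × cos²(41.1°) = 102000 × 0.5679 = 57920 km².
Ratio = 7071 / 57920 ≈ 0.122.

0.122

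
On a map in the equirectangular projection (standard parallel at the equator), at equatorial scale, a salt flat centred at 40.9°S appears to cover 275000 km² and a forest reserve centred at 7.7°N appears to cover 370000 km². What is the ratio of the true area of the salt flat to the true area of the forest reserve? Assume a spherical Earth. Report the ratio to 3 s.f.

0.567

On the plate carrée, areal scale = h·k = 1 × sec φ, so true area = apparent × cos φ.
True area of salt flat: 275000 × cos(40.9°) = 275000 × 0.7559 = 207900 km².
True area of forest reserve: 370000 × cos(7.7°) = 370000 × 0.9910 = 366700 km².
Ratio = 207900 / 366700 ≈ 0.567.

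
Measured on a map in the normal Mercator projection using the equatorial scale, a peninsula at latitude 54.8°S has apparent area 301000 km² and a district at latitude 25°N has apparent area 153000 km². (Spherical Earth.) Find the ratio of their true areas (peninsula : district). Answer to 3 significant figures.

Since Mercator area scale is 1/cos²φ, the true area equals the apparent area multiplied by cos²φ.
True area of peninsula: 301000 × cos²(54.8°) = 301000 × 0.3323 = 100000 km².
True area of district: 153000 × cos²(25°) = 153000 × 0.8214 = 125700 km².
Ratio = 100000 / 125700 ≈ 0.796.

0.796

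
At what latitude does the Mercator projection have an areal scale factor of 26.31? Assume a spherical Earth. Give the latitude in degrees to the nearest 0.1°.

78.8°

Mercator areal scale is sec²φ.
sec²φ = 26.31  ⇒  cos²φ = 0.03801  ⇒  cos φ = 0.1950.
φ = arccos(0.1950) ≈ 78.8°.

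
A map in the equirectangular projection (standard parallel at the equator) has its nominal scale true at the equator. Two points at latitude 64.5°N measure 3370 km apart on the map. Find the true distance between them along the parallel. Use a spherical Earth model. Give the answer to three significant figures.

1450 km

In the plate carrée (x = Rλ, y = Rφ), meridians are true-scale (h = 1) and parallels are stretched by k = sec φ.
Along the parallel at 64.5°, map distances are exaggerated by k = sec 64.5° = 2.323.
True distance = 3370 / 2.323 = 3370 × cos 64.5° ≈ 1450 km.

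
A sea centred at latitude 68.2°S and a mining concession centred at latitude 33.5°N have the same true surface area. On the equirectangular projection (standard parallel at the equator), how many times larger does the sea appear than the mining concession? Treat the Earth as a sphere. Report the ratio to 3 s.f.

2.25

In the plate carrée (x = Rλ, y = Rφ), meridians are true-scale (h = 1) and parallels are stretched by k = sec φ.
Areal scale at 68.2°: h·k = 1.000 × 2.693 = 2.693.
Areal scale at 33.5°: h·k = 1.000 × 1.199 = 1.199.
Ratio = 2.693/1.199 ≈ 2.25.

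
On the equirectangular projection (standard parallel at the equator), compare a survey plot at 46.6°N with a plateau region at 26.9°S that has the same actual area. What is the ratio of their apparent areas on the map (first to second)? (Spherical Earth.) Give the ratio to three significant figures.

1.30

Plate carrée maps x = Rλ, y = Rφ. The meridian scale is h = 1 and the parallel scale is k = 1/cos φ = sec φ.
Areal scale at 46.6°: h·k = 1.000 × 1.455 = 1.455.
Areal scale at 26.9°: h·k = 1.000 × 1.121 = 1.121.
Ratio = 1.455/1.121 ≈ 1.30.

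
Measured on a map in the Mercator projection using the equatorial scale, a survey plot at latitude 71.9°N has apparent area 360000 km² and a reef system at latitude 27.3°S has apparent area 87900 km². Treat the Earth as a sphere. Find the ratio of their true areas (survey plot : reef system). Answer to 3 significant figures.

On Mercator the areal scale is sec²φ, so true area = apparent × cos²φ.
True area of survey plot: 360000 × cos²(71.9°) = 360000 × 0.09652 = 34750 km².
True area of reef system: 87900 × cos²(27.3°) = 87900 × 0.7896 = 69410 km².
Ratio = 34750 / 69410 ≈ 0.501.

0.501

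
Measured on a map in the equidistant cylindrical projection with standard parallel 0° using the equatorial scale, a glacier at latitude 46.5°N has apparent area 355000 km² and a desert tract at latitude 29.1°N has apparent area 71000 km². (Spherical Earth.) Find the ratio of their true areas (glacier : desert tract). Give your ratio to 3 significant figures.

3.94

On the plate carrée, areal scale = h·k = 1 × sec φ, so true area = apparent × cos φ.
True area of glacier: 355000 × cos(46.5°) = 355000 × 0.6884 = 244400 km².
True area of desert tract: 71000 × cos(29.1°) = 71000 × 0.8738 = 62040 km².
Ratio = 244400 / 62040 ≈ 3.94.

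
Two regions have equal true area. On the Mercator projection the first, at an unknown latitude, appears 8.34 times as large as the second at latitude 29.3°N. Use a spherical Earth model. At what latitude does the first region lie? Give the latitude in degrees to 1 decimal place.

Mercator areal scale is sec²φ, so apparent-area ratio = sec²φ₁ / sec²φ₂ = cos²φ₂ / cos²φ₁.
cos²φ₂ / cos²φ₁ = 8.34  ⇒  cos φ₁ = cos 29.3° / √8.34 = 0.8721/2.888 = 0.3020.
φ₁ = arccos(0.3020) ≈ 72.4°.

72.4°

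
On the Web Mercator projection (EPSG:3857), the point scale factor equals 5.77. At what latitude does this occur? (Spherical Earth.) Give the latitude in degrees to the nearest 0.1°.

80.0°

Mercator scale is k = sec φ = 1/cos φ.
1/cos φ = 5.77  ⇒  cos φ = 0.1733  ⇒  φ = arccos(0.1733) ≈ 80.0°.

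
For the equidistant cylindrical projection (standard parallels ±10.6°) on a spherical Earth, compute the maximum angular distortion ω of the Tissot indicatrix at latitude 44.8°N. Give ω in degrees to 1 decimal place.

With standard parallel φ₀ = 10.6°, the equirectangular projection gives x = Rλ cos φ₀, y = Rφ, so h = 1 and k = cos 10.6° / cos φ.
At 44.8°: h = 1.000, k = 1.385; principal scales a = 1.385, b = 1.000.
sin(ω/2) = (a − b)/(a + b) = 0.3853/2.385 = 0.1615, so ω = 2 arcsin(0.1615) ≈ 18.6°.

18.6°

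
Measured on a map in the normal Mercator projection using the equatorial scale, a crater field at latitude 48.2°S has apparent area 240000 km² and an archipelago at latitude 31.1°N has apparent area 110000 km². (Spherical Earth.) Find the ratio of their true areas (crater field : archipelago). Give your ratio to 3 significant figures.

Since Mercator area scale is 1/cos²φ, the true area equals the apparent area multiplied by cos²φ.
True area of crater field: 240000 × cos²(48.2°) = 240000 × 0.4443 = 106600 km².
True area of archipelago: 110000 × cos²(31.1°) = 110000 × 0.7332 = 80650 km².
Ratio = 106600 / 80650 ≈ 1.32.

1.32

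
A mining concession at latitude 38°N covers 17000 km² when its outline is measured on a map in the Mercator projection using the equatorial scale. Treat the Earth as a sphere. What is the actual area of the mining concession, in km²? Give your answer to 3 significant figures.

10600 km²

For Mercator, h = k = sec φ (a conformal cylindrical projection has a single point scale, 1/cos φ).
Areal scale = k² = sec²φ = 1/cos²(38°) = 1/0.7880² = 1.610.
True area = apparent / (areal scale) = 17000 / 1.610 ≈ 10600 km².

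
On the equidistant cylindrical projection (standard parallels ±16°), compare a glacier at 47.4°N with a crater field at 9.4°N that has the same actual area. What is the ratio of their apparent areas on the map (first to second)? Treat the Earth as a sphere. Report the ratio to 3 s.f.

1.46

With standard parallel φ₀ = 16°, the equirectangular projection gives x = Rλ cos φ₀, y = Rφ, so h = 1 and k = cos 16° / cos φ.
Areal scale at 47.4°: h·k = 1.000 × 1.420 = 1.420.
Areal scale at 9.4°: h·k = 1.000 × 0.9743 = 0.9743.
Ratio = 1.420/0.9743 ≈ 1.46.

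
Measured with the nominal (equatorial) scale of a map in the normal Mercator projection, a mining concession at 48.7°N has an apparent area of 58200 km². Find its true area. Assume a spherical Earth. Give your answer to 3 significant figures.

25400 km²

For Mercator, h = k = sec φ (a conformal cylindrical projection has a single point scale, 1/cos φ).
Areal scale = k² = sec²φ = 1/cos²(48.7°) = 1/0.6600² = 2.296.
True area = apparent / (areal scale) = 58200 / 2.296 ≈ 25400 km².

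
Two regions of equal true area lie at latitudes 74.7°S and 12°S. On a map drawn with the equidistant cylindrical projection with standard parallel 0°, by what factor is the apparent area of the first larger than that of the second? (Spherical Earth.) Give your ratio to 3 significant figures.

3.71

Plate carrée maps x = Rλ, y = Rφ. The meridian scale is h = 1 and the parallel scale is k = 1/cos φ = sec φ.
Areal scale at 74.7°: h·k = 1.000 × 3.790 = 3.790.
Areal scale at 12°: h·k = 1.000 × 1.022 = 1.022.
Ratio = 3.790/1.022 ≈ 3.71.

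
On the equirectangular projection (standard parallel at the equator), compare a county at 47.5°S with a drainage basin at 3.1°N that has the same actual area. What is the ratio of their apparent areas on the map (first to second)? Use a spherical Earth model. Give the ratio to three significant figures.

In the plate carrée (x = Rλ, y = Rφ), meridians are true-scale (h = 1) and parallels are stretched by k = sec φ.
Areal scale at 47.5°: h·k = 1.000 × 1.480 = 1.480.
Areal scale at 3.1°: h·k = 1.000 × 1.001 = 1.001.
Ratio = 1.480/1.001 ≈ 1.48.

1.48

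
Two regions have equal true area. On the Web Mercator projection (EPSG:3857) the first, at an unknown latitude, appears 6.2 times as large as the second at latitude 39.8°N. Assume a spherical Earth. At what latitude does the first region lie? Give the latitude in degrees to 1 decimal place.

72.0°

For equal true areas on Mercator, apparent areas scale as sec²φ, so the ratio is cos²φ₂ / cos²φ₁.
cos²φ₂ / cos²φ₁ = 6.2  ⇒  cos φ₁ = cos 39.8° / √6.2 = 0.7683/2.490 = 0.3086.
φ₁ = arccos(0.3086) ≈ 72.0°.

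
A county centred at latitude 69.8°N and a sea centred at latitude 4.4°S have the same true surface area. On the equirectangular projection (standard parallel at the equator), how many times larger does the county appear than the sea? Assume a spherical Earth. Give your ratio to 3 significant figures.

2.89

Plate carrée maps x = Rλ, y = Rφ. The meridian scale is h = 1 and the parallel scale is k = 1/cos φ = sec φ.
Areal scale at 69.8°: h·k = 1.000 × 2.896 = 2.896.
Areal scale at 4.4°: h·k = 1.000 × 1.003 = 1.003.
Ratio = 2.896/1.003 ≈ 2.89.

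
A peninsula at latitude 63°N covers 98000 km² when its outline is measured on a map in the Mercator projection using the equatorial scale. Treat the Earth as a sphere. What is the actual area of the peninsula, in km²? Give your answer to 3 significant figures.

The Mercator projection is conformal; its linear scale factor is the same in every direction and equals sec φ = 1/cos φ.
Areal scale = k² = sec²φ = 1/cos²(63°) = 1/0.4540² = 4.852.
True area = apparent / (areal scale) = 98000 / 4.852 ≈ 20200 km².

20200 km²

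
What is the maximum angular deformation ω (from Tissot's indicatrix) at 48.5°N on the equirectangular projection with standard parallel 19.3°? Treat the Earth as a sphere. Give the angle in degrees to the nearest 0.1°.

The equidistant cylindrical projection with φ₀ = 19.3° has h = 1 (meridians true) and k = cos φ₀ / cos φ along parallels.
At 48.5°: h = 1.000, k = 1.424; principal scales a = 1.424, b = 1.000.
sin(ω/2) = (a − b)/(a + b) = 0.4243/2.424 = 0.1750, so ω = 2 arcsin(0.1750) ≈ 20.2°.

20.2°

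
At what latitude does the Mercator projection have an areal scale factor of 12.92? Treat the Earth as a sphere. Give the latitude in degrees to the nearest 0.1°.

73.8°

Mercator areal scale is sec²φ.
sec²φ = 12.92  ⇒  cos²φ = 0.07740  ⇒  cos φ = 0.2782.
φ = arccos(0.2782) ≈ 73.8°.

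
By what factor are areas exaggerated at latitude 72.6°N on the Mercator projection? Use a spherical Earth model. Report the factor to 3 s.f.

For Mercator, h = k = sec φ (a conformal cylindrical projection has a single point scale, 1/cos φ).
Areal scale = k² = sec²φ = 1/cos²(72.6°) = 1/0.2990² = 11.18.

11.2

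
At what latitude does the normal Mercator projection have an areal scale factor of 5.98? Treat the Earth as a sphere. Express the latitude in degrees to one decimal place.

65.9°

Mercator areal scale is sec²φ.
sec²φ = 5.98  ⇒  cos²φ = 0.1672  ⇒  cos φ = 0.4089.
φ = arccos(0.4089) ≈ 65.9°.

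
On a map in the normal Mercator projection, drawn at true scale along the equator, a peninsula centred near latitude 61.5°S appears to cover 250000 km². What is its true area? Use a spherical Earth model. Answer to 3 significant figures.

56900 km²

For Mercator, h = k = sec φ (a conformal cylindrical projection has a single point scale, 1/cos φ).
Areal scale = k² = sec²φ = 1/cos²(61.5°) = 1/0.4772² = 4.392.
True area = apparent / (areal scale) = 250000 / 4.392 ≈ 56900 km².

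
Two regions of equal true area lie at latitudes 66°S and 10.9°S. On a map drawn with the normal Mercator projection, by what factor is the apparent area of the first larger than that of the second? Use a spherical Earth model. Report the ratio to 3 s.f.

5.83

Mercator is conformal with k = sec φ, so areal scale = k² = sec²φ.
At 66°: sec²(66°) = 1/0.4067² = 6.045.
At 10.9°: sec²(10.9°) = 1/0.9820² = 1.037.
Ratio = 6.045/1.037 = cos²(10.9°)/cos²(66°) ≈ 5.83.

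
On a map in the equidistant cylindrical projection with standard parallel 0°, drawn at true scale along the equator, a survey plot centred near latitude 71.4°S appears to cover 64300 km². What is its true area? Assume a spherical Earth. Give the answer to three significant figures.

20500 km²

In the plate carrée (x = Rλ, y = Rφ), meridians are true-scale (h = 1) and parallels are stretched by k = sec φ.
Areal scale = h·k = 1 × sec φ; at 71.4°, h = 1.000, k = 3.135, so h·k = 3.135.
True area = apparent / (areal scale) = 64300 / 3.135 ≈ 20500 km².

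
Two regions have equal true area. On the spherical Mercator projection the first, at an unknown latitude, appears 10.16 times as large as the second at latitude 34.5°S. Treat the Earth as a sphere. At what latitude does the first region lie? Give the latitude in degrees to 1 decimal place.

75.0°

Mercator areal scale is sec²φ, so apparent-area ratio = sec²φ₁ / sec²φ₂ = cos²φ₂ / cos²φ₁.
cos²φ₂ / cos²φ₁ = 10.16  ⇒  cos φ₁ = cos 34.5° / √10.16 = 0.8241/3.187 = 0.2586.
φ₁ = arccos(0.2586) ≈ 75.0°.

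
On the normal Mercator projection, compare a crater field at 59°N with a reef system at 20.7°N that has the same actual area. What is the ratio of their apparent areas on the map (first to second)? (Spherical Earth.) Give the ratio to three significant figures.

3.30

Mercator is conformal with k = sec φ, so areal scale = k² = sec²φ.
At 59°: sec²(59°) = 1/0.5150² = 3.770.
At 20.7°: sec²(20.7°) = 1/0.9354² = 1.143.
Ratio = 3.770/1.143 = cos²(20.7°)/cos²(59°) ≈ 3.30.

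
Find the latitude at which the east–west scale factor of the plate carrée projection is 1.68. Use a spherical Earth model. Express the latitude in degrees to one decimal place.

Plate carrée: h = 1, k = sec φ along parallels.
sec φ = 1.68  ⇒  cos φ = 0.5952  ⇒  φ ≈ 53.5°.

53.5°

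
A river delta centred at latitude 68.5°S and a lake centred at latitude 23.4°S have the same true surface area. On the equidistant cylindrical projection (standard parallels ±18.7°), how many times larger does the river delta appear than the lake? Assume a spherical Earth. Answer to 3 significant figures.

2.50

With standard parallel φ₀ = 18.7°, the equirectangular projection gives x = Rλ cos φ₀, y = Rφ, so h = 1 and k = cos 18.7° / cos φ.
Areal scale at 68.5°: h·k = 1.000 × 2.584 = 2.584.
Areal scale at 23.4°: h·k = 1.000 × 1.032 = 1.032.
Ratio = 2.584/1.032 ≈ 2.50.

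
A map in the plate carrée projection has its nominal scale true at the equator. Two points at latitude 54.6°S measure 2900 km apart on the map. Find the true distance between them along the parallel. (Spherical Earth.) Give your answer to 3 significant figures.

1680 km

In the plate carrée (x = Rλ, y = Rφ), meridians are true-scale (h = 1) and parallels are stretched by k = sec φ.
Along the parallel at 54.6°, map distances are exaggerated by k = sec 54.6° = 1.726.
True distance = 2900 / 1.726 = 2900 × cos 54.6° ≈ 1680 km.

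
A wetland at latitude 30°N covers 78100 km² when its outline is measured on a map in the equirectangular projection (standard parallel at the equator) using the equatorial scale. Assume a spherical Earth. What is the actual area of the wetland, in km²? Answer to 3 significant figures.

For the equirectangular projection with φ₀ = 0 (plate carrée), h = 1 along meridians and k = sec φ along parallels.
Areal scale = h·k = 1 × sec φ; at 30°, h = 1.000, k = 1.155, so h·k = 1.155.
True area = apparent / (areal scale) = 78100 / 1.155 ≈ 67600 km².

67600 km²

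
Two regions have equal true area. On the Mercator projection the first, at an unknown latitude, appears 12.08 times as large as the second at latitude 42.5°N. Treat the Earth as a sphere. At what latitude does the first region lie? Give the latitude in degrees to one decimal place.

77.8°

For equal true areas on Mercator, apparent areas scale as sec²φ, so the ratio is cos²φ₂ / cos²φ₁.
cos²φ₂ / cos²φ₁ = 12.08  ⇒  cos φ₁ = cos 42.5° / √12.08 = 0.7373/3.476 = 0.2121.
φ₁ = arccos(0.2121) ≈ 77.8°.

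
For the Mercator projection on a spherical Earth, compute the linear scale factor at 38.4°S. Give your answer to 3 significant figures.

1.28

The Mercator projection is conformal; its linear scale factor is the same in every direction and equals sec φ = 1/cos φ.
k = 1/cos 38.4° = 1/0.7837 = 1.276.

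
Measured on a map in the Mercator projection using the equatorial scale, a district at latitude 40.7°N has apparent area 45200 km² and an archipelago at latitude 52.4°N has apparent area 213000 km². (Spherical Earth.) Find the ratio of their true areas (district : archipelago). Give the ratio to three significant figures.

0.328

Mercator's areal exaggeration is sec²φ; hence true area = (apparent area) · cos²φ.
True area of district: 45200 × cos²(40.7°) = 45200 × 0.5748 = 25980 km².
True area of archipelago: 213000 × cos²(52.4°) = 213000 × 0.3723 = 79300 km².
Ratio = 25980 / 79300 ≈ 0.328.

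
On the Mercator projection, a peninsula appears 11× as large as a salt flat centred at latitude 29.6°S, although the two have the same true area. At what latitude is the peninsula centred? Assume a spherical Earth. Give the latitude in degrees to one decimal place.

74.8°

Mercator areal scale is sec²φ, so apparent-area ratio = sec²φ₁ / sec²φ₂ = cos²φ₂ / cos²φ₁.
cos²φ₂ / cos²φ₁ = 11  ⇒  cos φ₁ = cos 29.6° / √11 = 0.8695/3.317 = 0.2622.
φ₁ = arccos(0.2622) ≈ 74.8°.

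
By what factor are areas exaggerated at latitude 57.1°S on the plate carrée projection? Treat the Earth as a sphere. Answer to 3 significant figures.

1.84

Plate carrée maps x = Rλ, y = Rφ. The meridian scale is h = 1 and the parallel scale is k = 1/cos φ = sec φ.
Areal scale = h·k = 1 × sec φ; at 57.1°, h = 1.000, k = 1.841, so h·k = 1.841.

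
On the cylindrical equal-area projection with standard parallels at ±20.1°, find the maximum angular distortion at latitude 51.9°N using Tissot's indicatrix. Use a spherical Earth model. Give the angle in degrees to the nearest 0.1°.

46.8°

For cylindrical equal-area with standard parallel φ₀, h = cos φ / cos φ₀ and k = cos φ₀ / cos φ, so h·k = 1.
At 51.9°: h = 0.6571, k = 1.522; principal scales a = 1.522, b = 0.6571.
sin(ω/2) = (a − b)/(a + b) = 0.8649/2.179 = 0.3969, so ω = 2 arcsin(0.3969) ≈ 46.8°.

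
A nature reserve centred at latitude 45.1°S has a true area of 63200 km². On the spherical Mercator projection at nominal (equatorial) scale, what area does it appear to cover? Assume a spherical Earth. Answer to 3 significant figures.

For Mercator, h = k = sec φ (a conformal cylindrical projection has a single point scale, 1/cos φ).
Areal scale = k² = sec²φ = 1/cos²(45.1°) = 1/0.7059² = 2.007.
Apparent area = 63200 × 2.007 ≈ 127000 km².

127000 km²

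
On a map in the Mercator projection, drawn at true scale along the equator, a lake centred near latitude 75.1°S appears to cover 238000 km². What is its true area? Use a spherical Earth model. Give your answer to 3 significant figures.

15700 km²

Mercator is conformal, so the point scale is isotropic: h = k = sec φ = 1/cos φ.
Areal scale = k² = sec²φ = 1/cos²(75.1°) = 1/0.2571² = 15.12.
True area = apparent / (areal scale) = 238000 / 15.12 ≈ 15700 km².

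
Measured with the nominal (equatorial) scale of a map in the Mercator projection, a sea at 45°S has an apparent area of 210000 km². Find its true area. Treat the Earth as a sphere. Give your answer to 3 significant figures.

Mercator is conformal, so the point scale is isotropic: h = k = sec φ = 1/cos φ.
Areal scale = k² = sec²φ = 1/cos²(45°) = 1/0.7071² = 2.000.
True area = apparent / (areal scale) = 210000 / 2.000 ≈ 105000 km².

105000 km²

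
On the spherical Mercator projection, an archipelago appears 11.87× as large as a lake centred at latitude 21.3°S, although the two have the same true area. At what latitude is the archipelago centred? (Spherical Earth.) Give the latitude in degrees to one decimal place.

74.3°

Mercator areal scale is sec²φ, so apparent-area ratio = sec²φ₁ / sec²φ₂ = cos²φ₂ / cos²φ₁.
cos²φ₂ / cos²φ₁ = 11.87  ⇒  cos φ₁ = cos 21.3° / √11.87 = 0.9317/3.445 = 0.2704.
φ₁ = arccos(0.2704) ≈ 74.3°.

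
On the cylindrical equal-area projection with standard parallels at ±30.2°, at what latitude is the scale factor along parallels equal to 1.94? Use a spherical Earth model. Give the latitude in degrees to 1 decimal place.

63.5°

Cylindrical equal-area (φ₀ = 30.2°): h = cos φ / cos 30.2° along meridians, k = cos 30.2° / cos φ along parallels; h·k = 1.
k = cos φ₀ / cos φ = 1.94  ⇒  cos φ = cos 30.2° / 1.94 = 0.4455.
φ = arccos(0.4455) ≈ 63.5°.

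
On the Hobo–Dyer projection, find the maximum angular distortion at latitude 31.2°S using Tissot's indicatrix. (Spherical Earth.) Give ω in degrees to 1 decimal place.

8.6°

Hobo–Dyer is a cylindrical equal-area projection with standard parallels at ±37.5°. Cylindrical equal-area (φ₀ = 37.5°): h = cos φ / cos 37.5° along meridians, k = cos 37.5° / cos φ along parallels; h·k = 1.
At 31.2°: h = 1.078, k = 0.9275; principal scales a = 1.078, b = 0.9275.
sin(ω/2) = (a − b)/(a + b) = 0.1507/2.006 = 0.07512, so ω = 2 arcsin(0.07512) ≈ 8.6°.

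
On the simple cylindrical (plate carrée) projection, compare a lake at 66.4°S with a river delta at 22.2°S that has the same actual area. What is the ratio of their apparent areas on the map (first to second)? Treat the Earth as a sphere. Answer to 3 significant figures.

Plate carrée maps x = Rλ, y = Rφ. The meridian scale is h = 1 and the parallel scale is k = 1/cos φ = sec φ.
Areal scale at 66.4°: h·k = 1.000 × 2.498 = 2.498.
Areal scale at 22.2°: h·k = 1.000 × 1.080 = 1.080.
Ratio = 2.498/1.080 ≈ 2.31.

2.31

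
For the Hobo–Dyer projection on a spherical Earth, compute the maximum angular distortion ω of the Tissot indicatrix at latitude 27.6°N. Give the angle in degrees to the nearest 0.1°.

12.7°

The Hobo–Dyer projection is cylindrical equal-area with φ₀ = 37.5°. For cylindrical equal-area with standard parallel φ₀, h = cos φ / cos φ₀ and k = cos φ₀ / cos φ, so h·k = 1.
At 27.6°: h = 1.117, k = 0.8952; principal scales a = 1.117, b = 0.8952.
sin(ω/2) = (a − b)/(a + b) = 0.2218/2.012 = 0.1102, so ω = 2 arcsin(0.1102) ≈ 12.7°.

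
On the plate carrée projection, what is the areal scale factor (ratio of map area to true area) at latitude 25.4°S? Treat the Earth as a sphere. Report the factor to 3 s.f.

For the equirectangular projection with φ₀ = 0 (plate carrée), h = 1 along meridians and k = sec φ along parallels.
Areal scale = h·k = 1 × sec φ; at 25.4°, h = 1.000, k = 1.107, so h·k = 1.107.

1.11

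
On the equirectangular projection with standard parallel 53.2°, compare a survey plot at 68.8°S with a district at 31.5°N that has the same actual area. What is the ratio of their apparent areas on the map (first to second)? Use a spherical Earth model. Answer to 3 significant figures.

The equidistant cylindrical projection with φ₀ = 53.2° has h = 1 (meridians true) and k = cos φ₀ / cos φ along parallels.
Areal scale at 68.8°: h·k = 1.000 × 1.656 = 1.656.
Areal scale at 31.5°: h·k = 1.000 × 0.7026 = 0.7026.
Ratio = 1.656/0.7026 ≈ 2.36.

2.36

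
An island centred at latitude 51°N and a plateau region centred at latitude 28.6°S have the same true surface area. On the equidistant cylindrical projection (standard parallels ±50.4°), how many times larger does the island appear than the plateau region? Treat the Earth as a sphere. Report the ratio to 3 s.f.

With standard parallel φ₀ = 50.4°, the equirectangular projection gives x = Rλ cos φ₀, y = Rφ, so h = 1 and k = cos 50.4° / cos φ.
Areal scale at 51°: h·k = 1.000 × 1.013 = 1.013.
Areal scale at 28.6°: h·k = 1.000 × 0.7260 = 0.7260.
Ratio = 1.013/0.7260 ≈ 1.40.

1.40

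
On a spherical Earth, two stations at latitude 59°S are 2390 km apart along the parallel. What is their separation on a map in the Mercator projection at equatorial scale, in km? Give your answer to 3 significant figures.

4640 km

Mercator is conformal, so the point scale is isotropic: h = k = sec φ = 1/cos φ.
Along the parallel, k = sec 59° = 1/0.5150 = 1.942.
Map distance = 2390 × 1.942 ≈ 4640 km.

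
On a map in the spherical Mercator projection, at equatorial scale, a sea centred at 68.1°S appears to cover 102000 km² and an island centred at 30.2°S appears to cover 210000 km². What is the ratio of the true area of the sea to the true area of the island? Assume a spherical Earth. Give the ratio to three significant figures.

0.0905

Mercator's areal exaggeration is sec²φ; hence true area = (apparent area) · cos²φ.
True area of sea: 102000 × cos²(68.1°) = 102000 × 0.1391 = 14190 km².
True area of island: 210000 × cos²(30.2°) = 210000 × 0.7470 = 156900 km².
Ratio = 14190 / 156900 ≈ 0.0905.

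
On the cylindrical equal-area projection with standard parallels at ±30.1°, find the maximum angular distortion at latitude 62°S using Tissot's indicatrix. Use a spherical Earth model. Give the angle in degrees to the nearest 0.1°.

Cylindrical equal-area (φ₀ = 30.1°): h = cos φ / cos 30.1° along meridians, k = cos 30.1° / cos φ along parallels; h·k = 1.
At 62°: h = 0.5426, k = 1.843; principal scales a = 1.843, b = 0.5426.
sin(ω/2) = (a − b)/(a + b) = 1.300/2.385 = 0.5450, so ω = 2 arcsin(0.5450) ≈ 66.1°.

66.1°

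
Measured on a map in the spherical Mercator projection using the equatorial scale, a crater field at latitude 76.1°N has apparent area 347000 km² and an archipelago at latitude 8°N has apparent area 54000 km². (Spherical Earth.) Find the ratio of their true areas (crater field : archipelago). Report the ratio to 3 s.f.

0.378

On Mercator the areal scale is sec²φ, so true area = apparent × cos²φ.
True area of crater field: 347000 × cos²(76.1°) = 347000 × 0.05771 = 20030 km².
True area of archipelago: 54000 × cos²(8°) = 54000 × 0.9806 = 52950 km².
Ratio = 20030 / 52950 ≈ 0.378.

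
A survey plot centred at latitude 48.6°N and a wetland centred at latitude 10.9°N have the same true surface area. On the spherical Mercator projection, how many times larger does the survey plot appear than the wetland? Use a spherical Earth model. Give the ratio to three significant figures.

Mercator areal scale is sec²φ.
At 48.6°: sec²(48.6°) = 1/0.6613² = 2.287.
At 10.9°: sec²(10.9°) = 1/0.9820² = 1.037.
Ratio = 2.287/1.037 = cos²(10.9°)/cos²(48.6°) ≈ 2.20.

2.20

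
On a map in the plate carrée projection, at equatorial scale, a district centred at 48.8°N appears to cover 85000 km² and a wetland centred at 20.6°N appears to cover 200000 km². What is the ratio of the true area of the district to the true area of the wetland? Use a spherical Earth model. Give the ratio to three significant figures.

On the plate carrée, areal scale = h·k = 1 × sec φ, so true area = apparent × cos φ.
True area of district: 85000 × cos(48.8°) = 85000 × 0.6587 = 55990 km².
True area of wetland: 200000 × cos(20.6°) = 200000 × 0.9361 = 187200 km².
Ratio = 55990 / 187200 ≈ 0.299.

0.299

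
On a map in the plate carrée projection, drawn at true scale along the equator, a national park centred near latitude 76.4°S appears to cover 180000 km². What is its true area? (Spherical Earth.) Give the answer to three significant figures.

42300 km²

In the plate carrée (x = Rλ, y = Rφ), meridians are true-scale (h = 1) and parallels are stretched by k = sec φ.
Areal scale = h·k = 1 × sec φ; at 76.4°, h = 1.000, k = 4.253, so h·k = 4.253.
True area = apparent / (areal scale) = 180000 / 4.253 ≈ 42300 km².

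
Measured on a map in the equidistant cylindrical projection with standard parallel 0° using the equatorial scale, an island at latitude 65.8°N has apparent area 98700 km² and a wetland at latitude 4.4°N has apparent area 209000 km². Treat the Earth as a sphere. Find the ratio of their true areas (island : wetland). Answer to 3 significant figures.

0.194

Plate carrée has h = 1 and k = sec φ, giving areal scale sec φ; true area = (apparent area) · cos φ.
True area of island: 98700 × cos(65.8°) = 98700 × 0.4099 = 40460 km².
True area of wetland: 209000 × cos(4.4°) = 209000 × 0.9971 = 208400 km².
Ratio = 40460 / 208400 ≈ 0.194.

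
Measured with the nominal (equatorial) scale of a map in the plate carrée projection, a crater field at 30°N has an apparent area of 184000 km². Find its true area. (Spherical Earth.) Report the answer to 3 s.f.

159000 km²

Plate carrée maps x = Rλ, y = Rφ. The meridian scale is h = 1 and the parallel scale is k = 1/cos φ = sec φ.
Areal scale = h·k = 1 × sec φ; at 30°, h = 1.000, k = 1.155, so h·k = 1.155.
True area = apparent / (areal scale) = 184000 / 1.155 ≈ 159000 km².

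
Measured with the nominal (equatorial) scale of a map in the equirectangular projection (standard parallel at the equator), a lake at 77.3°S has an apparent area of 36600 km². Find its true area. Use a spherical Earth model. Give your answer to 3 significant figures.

8050 km²

In the plate carrée (x = Rλ, y = Rφ), meridians are true-scale (h = 1) and parallels are stretched by k = sec φ.
Areal scale = h·k = 1 × sec φ; at 77.3°, h = 1.000, k = 4.549, so h·k = 4.549.
True area = apparent / (areal scale) = 36600 / 4.549 ≈ 8050 km².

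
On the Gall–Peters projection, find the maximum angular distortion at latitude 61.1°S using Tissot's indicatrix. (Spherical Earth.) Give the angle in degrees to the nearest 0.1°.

42.6°

The Gall–Peters projection is cylindrical equal-area with φ₀ = 45°. Cylindrical equal-area (φ₀ = 45°): h = cos φ / cos 45° along meridians, k = cos 45° / cos φ along parallels; h·k = 1.
At 61.1°: h = 0.6835, k = 1.463; principal scales a = 1.463, b = 0.6835.
sin(ω/2) = (a − b)/(a + b) = 0.7797/2.147 = 0.3632, so ω = 2 arcsin(0.3632) ≈ 42.6°.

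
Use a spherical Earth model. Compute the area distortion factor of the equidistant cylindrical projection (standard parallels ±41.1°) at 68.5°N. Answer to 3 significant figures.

The equidistant cylindrical projection with φ₀ = 41.1° has h = 1 (meridians true) and k = cos φ₀ / cos φ along parallels.
Areal scale = h·k = 1 × cos φ₀ / cos φ; at 68.5°, h = 1.000, k = 2.056, so h·k = 2.056.

2.06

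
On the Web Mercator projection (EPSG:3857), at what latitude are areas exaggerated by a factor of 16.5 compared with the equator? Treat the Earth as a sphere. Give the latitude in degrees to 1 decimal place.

Mercator areal scale is sec²φ.
sec²φ = 16.5  ⇒  cos²φ = 0.06061  ⇒  cos φ = 0.2462.
φ = arccos(0.2462) ≈ 75.7°.

75.7°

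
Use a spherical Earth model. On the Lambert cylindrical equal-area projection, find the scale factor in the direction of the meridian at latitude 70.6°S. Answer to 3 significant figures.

The Lambert cylindrical equal-area projection is the cylindrical equal-area projection with its standard parallel at the equator (φ₀ = 0). A cylindrical equal-area projection with standard parallel φ₀ has meridian scale h = cos φ / cos φ₀ and parallel scale k = cos φ₀ / cos φ (so areas are preserved, h·k = 1).
h = cos 70.6° / cos 0° = 0.3322/1.000 = 0.3322.

0.332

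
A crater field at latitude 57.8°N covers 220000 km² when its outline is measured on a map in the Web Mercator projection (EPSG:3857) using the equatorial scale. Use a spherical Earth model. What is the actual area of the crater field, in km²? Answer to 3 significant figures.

The Mercator projection is conformal; its linear scale factor is the same in every direction and equals sec φ = 1/cos φ.
Areal scale = k² = sec²φ = 1/cos²(57.8°) = 1/0.5329² = 3.522.
True area = apparent / (areal scale) = 220000 / 3.522 ≈ 62500 km².

62500 km²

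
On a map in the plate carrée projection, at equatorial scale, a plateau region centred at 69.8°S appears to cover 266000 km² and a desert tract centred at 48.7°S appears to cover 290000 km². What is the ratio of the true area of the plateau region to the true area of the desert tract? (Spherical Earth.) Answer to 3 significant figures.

On the plate carrée, areal scale = h·k = 1 × sec φ, so true area = apparent × cos φ.
True area of plateau region: 266000 × cos(69.8°) = 266000 × 0.3453 = 91850 km².
True area of desert tract: 290000 × cos(48.7°) = 290000 × 0.6600 = 191400 km².
Ratio = 91850 / 191400 ≈ 0.480.

0.480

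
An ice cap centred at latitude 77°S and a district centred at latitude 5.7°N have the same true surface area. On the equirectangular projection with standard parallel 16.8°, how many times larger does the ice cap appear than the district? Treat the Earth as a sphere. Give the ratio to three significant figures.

4.42

With standard parallel φ₀ = 16.8°, the equirectangular projection gives x = Rλ cos φ₀, y = Rφ, so h = 1 and k = cos 16.8° / cos φ.
Areal scale at 77°: h·k = 1.000 × 4.256 = 4.256.
Areal scale at 5.7°: h·k = 1.000 × 0.9621 = 0.9621.
Ratio = 4.256/0.9621 ≈ 4.42.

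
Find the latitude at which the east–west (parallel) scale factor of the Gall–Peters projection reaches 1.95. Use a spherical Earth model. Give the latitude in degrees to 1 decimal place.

Gall–Peters is a cylindrical equal-area projection with standard parallels at ±45°. A cylindrical equal-area projection with standard parallel φ₀ has meridian scale h = cos φ / cos φ₀ and parallel scale k = cos φ₀ / cos φ (so areas are preserved, h·k = 1).
k = cos φ₀ / cos φ = 1.95  ⇒  cos φ = cos 45° / 1.95 = 0.3626.
φ = arccos(0.3626) ≈ 68.7°.

68.7°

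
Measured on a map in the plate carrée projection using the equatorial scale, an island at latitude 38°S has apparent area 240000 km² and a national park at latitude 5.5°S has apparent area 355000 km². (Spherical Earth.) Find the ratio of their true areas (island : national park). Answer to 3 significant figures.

On the plate carrée, areal scale = h·k = 1 × sec φ, so true area = apparent × cos φ.
True area of island: 240000 × cos(38°) = 240000 × 0.7880 = 189100 km².
True area of national park: 355000 × cos(5.5°) = 355000 × 0.9954 = 353400 km².
Ratio = 189100 / 353400 ≈ 0.535.

0.535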